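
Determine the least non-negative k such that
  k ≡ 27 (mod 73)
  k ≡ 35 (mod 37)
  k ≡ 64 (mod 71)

175008

The moduli are pairwise coprime; N = 73·37·71 = 191771.
N/73 = 2627; 2627 ≡ 72 (mod 73); 72·72 ≡ 1, so inverse 72.
N/37 = 5183; 5183 ≡ 3 (mod 37); 3·25 ≡ 1, so inverse 25.
N/71 = 2701; 2701 ≡ 3 (mod 71); 3·24 ≡ 1, so inverse 24.
k ≡ 27·2627·72 + 35·5183·25 + 64·2701·24 = 13790749.
13790749 mod 191771 = 175008.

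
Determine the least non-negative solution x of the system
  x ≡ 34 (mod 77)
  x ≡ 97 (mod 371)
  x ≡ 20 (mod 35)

16050

gcd(77, 371) = 7 and 7 | (97 − 34), so the pair is consistent; merging gives x ≡ 3807 (mod 4081), where 4081 = lcm(77, 371).
gcd(4081, 35) = 7 and 7 | (20 − 3807), so the pair is consistent; merging gives x ≡ 16050 (mod 20405), where 20405 = lcm(4081, 35).
The solution is unique modulo lcm(77, 371, 35) = 20405.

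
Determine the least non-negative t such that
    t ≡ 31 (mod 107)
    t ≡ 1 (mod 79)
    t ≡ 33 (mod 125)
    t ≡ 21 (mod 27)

10150158

The moduli are pairwise coprime; N = 107·79·125·27 = 28528875.
N/107 = 266625; 266625 ≡ 88 (mod 107); 88·45 ≡ 1, so inverse 45.
N/79 = 361125; 361125 ≡ 16 (mod 79); 16·5 ≡ 1, so inverse 5.
N/125 = 228231; 228231 ≡ 106 (mod 125); 106·46 ≡ 1, so inverse 46.
N/27 = 1056625; 1056625 ≡ 7 (mod 27); 7·4 ≡ 1, so inverse 4.
t ≡ 31·266625·45 + 1·361125·5 + 33·228231·46 + 21·1056625·4 = 808958658.
808958658 mod 28528875 = 10150158.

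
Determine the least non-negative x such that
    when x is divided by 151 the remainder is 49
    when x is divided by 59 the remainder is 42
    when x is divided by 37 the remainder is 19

From x ≡ 49 (mod 151) write x = 49 + 151t. Substituting into x ≡ 42 (mod 59) gives 151t ≡ 52 (mod 59), and since 33⁻¹ ≡ 34 (mod 59), t ≡ 57. Hence x ≡ 49 + 151·57 = 8656 (mod 8909).
From x ≡ 8656 (mod 8909) write x = 8656 + 8909t. Substituting into x ≡ 19 (mod 37) gives 8909t ≡ 21 (mod 37), and since 29⁻¹ ≡ 23 (mod 37), t ≡ 2. Hence x ≡ 8656 + 8909·2 = 26474 (mod 329633).

26474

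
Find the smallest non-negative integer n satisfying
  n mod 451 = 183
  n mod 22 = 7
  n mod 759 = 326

1085

Combine the congruences pairwise.
gcd(451, 22) = 11 and 11 | (7 − 183), so the pair is consistent; merging gives n ≡ 183 (mod 902), where 902 = lcm(451, 22).
gcd(902, 759) = 11 and 11 | (326 − 183), so the pair is consistent; merging gives n ≡ 1085 (mod 62238), where 62238 = lcm(902, 759).
The solution is unique modulo lcm(451, 22, 759) = 62238.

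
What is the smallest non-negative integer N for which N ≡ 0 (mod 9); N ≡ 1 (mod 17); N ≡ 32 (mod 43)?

6138

Combine the congruences pairwise.
From N ≡ 0 (mod 9) write N = 0 + 9t. Substituting into N ≡ 1 (mod 17) gives 9t ≡ 1 (mod 17), and since 9⁻¹ ≡ 2 (mod 17), t ≡ 2. Hence N ≡ 0 + 9·2 = 18 (mod 153).
From N ≡ 18 (mod 153) write N = 18 + 153t. Substituting into N ≡ 32 (mod 43) gives 153t ≡ 14 (mod 43), and since 24⁻¹ ≡ 9 (mod 43), t ≡ 40. Hence N ≡ 18 + 153·40 = 6138 (mod 6579).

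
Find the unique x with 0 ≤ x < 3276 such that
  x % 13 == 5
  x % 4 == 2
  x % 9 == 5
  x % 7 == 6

The moduli are pairwise coprime; N = 13·4·9·7 = 3276.
N/13 = 252; 252 ≡ 5 (mod 13); 5·8 ≡ 1, so inverse 8.
N/4 = 819; 819 ≡ 3 (mod 4); 3·3 ≡ 1, so inverse 3.
N/9 = 364; 364 ≡ 4 (mod 9); 4·7 ≡ 1, so inverse 7.
N/7 = 468; 468 ≡ 6 (mod 7); 6·6 ≡ 1, so inverse 6.
x ≡ 5·252·8 + 2·819·3 + 5·364·7 + 6·468·6 = 44582.
44582 mod 3276 = 1994.

1994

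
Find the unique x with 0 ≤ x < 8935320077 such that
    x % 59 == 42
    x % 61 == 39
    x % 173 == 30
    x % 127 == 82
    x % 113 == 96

5358347887

From x ≡ 42 (mod 59) write x = 42 + 59t. Substituting into x ≡ 39 (mod 61) gives 59t ≡ 58 (mod 61), and since 59⁻¹ ≡ 30 (mod 61), t ≡ 32. Hence x ≡ 42 + 59·32 = 1930 (mod 3599).
From x ≡ 1930 (mod 3599) write x = 1930 + 3599t. Substituting into x ≡ 30 (mod 173) gives 3599t ≡ 3 (mod 173), and since 139⁻¹ ≡ 117 (mod 173), t ≡ 5. Hence x ≡ 1930 + 3599·5 = 19925 (mod 622627).
From x ≡ 19925 (mod 622627) write x = 19925 + 622627t. Substituting into x ≡ 82 (mod 127) gives 622627t ≡ 96 (mod 127), and since 73⁻¹ ≡ 87 (mod 127), t ≡ 97. Hence x ≡ 19925 + 622627·97 = 60414744 (mod 79073629).
From x ≡ 60414744 (mod 79073629) write x = 60414744 + 79073629t. Substituting into x ≡ 96 (mod 113) gives 79073629t ≡ 11 (mod 113), and since 71⁻¹ ≡ 78 (mod 113), t ≡ 67. Hence x ≡ 60414744 + 79073629·67 = 5358347887 (mod 8935320077).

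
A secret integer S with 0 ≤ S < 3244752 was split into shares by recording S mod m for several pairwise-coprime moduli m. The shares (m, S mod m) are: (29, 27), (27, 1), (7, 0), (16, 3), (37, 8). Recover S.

838243

The moduli are pairwise coprime; N = 29·27·7·16·37 = 3244752.
N/29 = 111888; 111888 ≡ 6 (mod 29); 6·5 ≡ 1, so inverse 5.
N/27 = 120176; 120176 ≡ 26 (mod 27); 26·26 ≡ 1, so inverse 26.
N/7 = 463536; 463536 ≡ 3 (mod 7); 3·5 ≡ 1, so inverse 5.
N/16 = 202797; 202797 ≡ 13 (mod 16); 13·5 ≡ 1, so inverse 5.
N/37 = 87696; 87696 ≡ 6 (mod 37); 6·31 ≡ 1, so inverse 31.
S ≡ 27·111888·5 + 1·120176·26 + 0·463536·5 + 3·202797·5 + 8·87696·31 = 43020019.
43020019 mod 3244752 = 838243.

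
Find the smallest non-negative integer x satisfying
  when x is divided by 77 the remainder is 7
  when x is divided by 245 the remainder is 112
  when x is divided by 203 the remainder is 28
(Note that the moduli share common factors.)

77777

gcd(77, 245) = 7 and 7 | (112 − 7), so the pair is consistent; merging gives x ≡ 2317 (mod 2695), where 2695 = lcm(77, 245).
gcd(2695, 203) = 7 and 7 | (28 − 2317), so the pair is consistent; merging gives x ≡ 77777 (mod 78155), where 78155 = lcm(2695, 203).
The solution is unique modulo lcm(77, 245, 203) = 78155.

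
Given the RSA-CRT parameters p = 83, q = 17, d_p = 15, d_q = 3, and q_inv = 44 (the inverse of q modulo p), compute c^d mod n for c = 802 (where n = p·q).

m₁ = c^(d_p) mod p: c ≡ 55 (mod 83), and 55^15 mod 83 = 5.
m₂ = c^(d_q) mod q: c ≡ 3 (mod 17), and 3^3 mod 17 = 10.
h = q_inv·(m₁ − m₂) mod p = 44·(5 − 10) mod 83 = 29.
m = m₂ + h·q = 10 + 29·17 = 503.

503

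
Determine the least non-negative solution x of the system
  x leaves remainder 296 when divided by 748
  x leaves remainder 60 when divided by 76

Combine the congruences pairwise.
gcd(748, 76) = 4 and 4 | (60 − 296), so the pair is consistent; merging gives x ≡ 5532 (mod 14212), where 14212 = lcm(748, 76).
The solution is unique modulo lcm(748, 76) = 14212.

5532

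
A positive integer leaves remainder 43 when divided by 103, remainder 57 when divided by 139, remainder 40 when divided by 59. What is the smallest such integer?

754827

From N ≡ 43 (mod 103) write N = 43 + 103t. Substituting into N ≡ 57 (mod 139) gives 103t ≡ 14 (mod 139), and since 103⁻¹ ≡ 27 (mod 139), t ≡ 100. Hence N ≡ 43 + 103·100 = 10343 (mod 14317).
From N ≡ 10343 (mod 14317) write N = 10343 + 14317t. Substituting into N ≡ 40 (mod 59) gives 14317t ≡ 22 (mod 59), and since 39⁻¹ ≡ 56 (mod 59), t ≡ 52. Hence N ≡ 10343 + 14317·52 = 754827 (mod 844703).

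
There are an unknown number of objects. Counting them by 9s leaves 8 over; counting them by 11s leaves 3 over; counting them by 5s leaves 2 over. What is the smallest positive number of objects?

377

The moduli are pairwise coprime; M = 9·11·5 = 495.
M/9 = 55; 55 ≡ 1 (mod 9), inverse 1.
M/11 = 45; 45 ≡ 1 (mod 11), inverse 1.
M/5 = 99; 99 ≡ 4 (mod 5); 4·4 ≡ 1, so inverse 4.
N ≡ 8·55·1 + 3·45·1 + 2·99·4 = 1367.
1367 mod 495 = 377.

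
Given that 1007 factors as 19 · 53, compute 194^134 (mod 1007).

176

Mod 19: 194 ≡ 4; by Fermat, exponent reduces to 134 mod 18 = 8; 4^8 ≡ 5 (mod 19).
Mod 53: 194 ≡ 35; by Fermat, exponent reduces to 134 mod 52 = 30; 35^30 ≡ 17 (mod 53).
Combine by CRT: x ≡ 5 (mod 19), x ≡ 17 (mod 53) ⇒ x ≡ 176 (mod 1007).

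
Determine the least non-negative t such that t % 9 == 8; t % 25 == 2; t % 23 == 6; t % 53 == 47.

118502

The moduli are pairwise coprime; N = 9·25·23·53 = 274275.
N/9 = 30475; 30475 ≡ 1 (mod 9), inverse 1.
N/25 = 10971; 10971 ≡ 21 (mod 25); 21·6 ≡ 1, so inverse 6.
N/23 = 11925; 11925 ≡ 11 (mod 23); 11·21 ≡ 1, so inverse 21.
N/53 = 5175; 5175 ≡ 34 (mod 53); 34·39 ≡ 1, so inverse 39.
t ≡ 8·30475·1 + 2·10971·6 + 6·11925·21 + 47·5175·39 = 11363777.
11363777 mod 274275 = 118502.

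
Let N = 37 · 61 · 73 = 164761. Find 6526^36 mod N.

110594

Mod 37: 6526 ≡ 14; since 36 | 36, by Fermat 14^36 ≡ 1 (mod 37).
Mod 61: 6526 ≡ 60; 60^36 ≡ 1 (mod 61).
Mod 73: 6526 ≡ 29; 29^36 ≡ 72 (mod 73).
Combine by CRT: x ≡ 1 (mod 37), x ≡ 1 (mod 61), x ≡ 72 (mod 73) ⇒ x ≡ 110594 (mod 164761).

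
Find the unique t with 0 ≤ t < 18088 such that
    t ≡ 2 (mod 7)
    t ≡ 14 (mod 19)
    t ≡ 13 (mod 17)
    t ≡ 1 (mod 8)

8241

The moduli are pairwise coprime; N = 7·19·17·8 = 18088.
N/7 = 2584; 2584 ≡ 1 (mod 7), inverse 1.
N/19 = 952; 952 ≡ 2 (mod 19); 2·10 ≡ 1, so inverse 10.
N/17 = 1064; 1064 ≡ 10 (mod 17); 10·12 ≡ 1, so inverse 12.
N/8 = 2261; 2261 ≡ 5 (mod 8); 5·5 ≡ 1, so inverse 5.
t ≡ 2·2584·1 + 14·952·10 + 13·1064·12 + 1·2261·5 = 315737.
315737 mod 18088 = 8241.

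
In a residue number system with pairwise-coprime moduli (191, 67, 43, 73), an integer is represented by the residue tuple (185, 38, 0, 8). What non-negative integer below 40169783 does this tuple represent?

The moduli are pairwise coprime; N = 191·67·43·73 = 40169783.
N/191 = 210313; 210313 ≡ 22 (mod 191); 22·165 ≡ 1, so inverse 165.
N/67 = 599549; 599549 ≡ 33 (mod 67); 33·65 ≡ 1, so inverse 65.
N/43 = 934181; 934181 ≡ 6 (mod 43); 6·36 ≡ 1, so inverse 36.
N/73 = 550271; 550271 ≡ 70 (mod 73); 70·24 ≡ 1, so inverse 24.
x ≡ 185·210313·165 + 38·599549·65 + 0·934181·36 + 8·550271·24 = 8006342387.
8006342387 mod 40169783 = 12555570.

12555570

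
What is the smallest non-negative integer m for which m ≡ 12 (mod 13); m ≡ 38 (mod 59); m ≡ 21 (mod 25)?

From m ≡ 12 (mod 13) write m = 12 + 13t. Substituting into m ≡ 38 (mod 59) gives 13t ≡ 26 (mod 59), and since 13⁻¹ ≡ 50 (mod 59), t ≡ 2. Hence m ≡ 12 + 13·2 = 38 (mod 767).
From m ≡ 38 (mod 767) write m = 38 + 767t. Substituting into m ≡ 21 (mod 25) gives 767t ≡ 8 (mod 25), and since 17⁻¹ ≡ 3 (mod 25), t ≡ 24. Hence m ≡ 38 + 767·24 = 18446 (mod 19175).

18446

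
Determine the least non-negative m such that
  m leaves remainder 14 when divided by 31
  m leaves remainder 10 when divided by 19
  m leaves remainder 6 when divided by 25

The moduli are pairwise coprime; N = 31·19·25 = 14725.
N/31 = 475; 475 ≡ 10 (mod 31); 10·28 ≡ 1, so inverse 28.
N/19 = 775; 775 ≡ 15 (mod 19); 15·14 ≡ 1, so inverse 14.
N/25 = 589; 589 ≡ 14 (mod 25); 14·9 ≡ 1, so inverse 9.
m ≡ 14·475·28 + 10·775·14 + 6·589·9 = 326506.
326506 mod 14725 = 2556.

2556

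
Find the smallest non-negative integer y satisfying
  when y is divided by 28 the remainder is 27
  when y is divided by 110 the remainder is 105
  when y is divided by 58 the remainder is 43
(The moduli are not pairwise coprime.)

gcd(28, 110) = 2 and 2 | (105 − 27), so the pair is consistent; merging gives y ≡ 1315 (mod 1540), where 1540 = lcm(28, 110).
gcd(1540, 58) = 2 and 2 | (43 − 1315), so the pair is consistent; merging gives y ≡ 18255 (mod 44660), where 44660 = lcm(1540, 58).
The solution is unique modulo lcm(28, 110, 58) = 44660.

18255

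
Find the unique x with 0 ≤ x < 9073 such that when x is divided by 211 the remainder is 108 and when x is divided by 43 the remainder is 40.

3695

From x ≡ 108 (mod 211) write x = 108 + 211t. Substituting into x ≡ 40 (mod 43) gives 211t ≡ 18 (mod 43), and since 39⁻¹ ≡ 32 (mod 43), t ≡ 17. Hence x ≡ 108 + 211·17 = 3695 (mod 9073).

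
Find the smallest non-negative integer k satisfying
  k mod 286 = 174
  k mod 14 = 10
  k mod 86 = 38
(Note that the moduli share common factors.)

83114

Combine the congruences pairwise.
gcd(286, 14) = 2 and 2 | (10 − 174), so the pair is consistent; merging gives k ≡ 1032 (mod 2002), where 2002 = lcm(286, 14).
gcd(2002, 86) = 2 and 2 | (38 − 1032), so the pair is consistent; merging gives k ≡ 83114 (mod 86086), where 86086 = lcm(2002, 86).
The solution is unique modulo lcm(286, 14, 86) = 86086.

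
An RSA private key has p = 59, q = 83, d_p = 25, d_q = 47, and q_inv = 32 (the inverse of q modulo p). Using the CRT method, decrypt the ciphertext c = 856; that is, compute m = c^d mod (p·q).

m₁ = c^(d_p) mod p: c ≡ 30 (mod 59), and 30^25 mod 59 = 43.
m₂ = c^(d_q) mod q: c ≡ 26 (mod 83), and 26^47 mod 83 = 68.
h = q_inv·(m₁ − m₂) mod p = 32·(43 − 68) mod 59 = 26.
m = m₂ + h·q = 68 + 26·83 = 2226.

2226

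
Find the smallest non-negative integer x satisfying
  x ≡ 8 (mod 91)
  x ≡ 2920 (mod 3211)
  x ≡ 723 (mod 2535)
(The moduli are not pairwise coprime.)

Combine the congruences pairwise.
gcd(91, 3211) = 13 and 13 | (2920 − 8), so the pair is consistent; merging gives x ≡ 2920 (mod 22477), where 22477 = lcm(91, 3211).
gcd(22477, 2535) = 169 and 169 | (723 − 2920), so the pair is consistent; merging gives x ≡ 317598 (mod 337155), where 337155 = lcm(22477, 2535).
The solution is unique modulo lcm(91, 3211, 2535) = 337155.

317598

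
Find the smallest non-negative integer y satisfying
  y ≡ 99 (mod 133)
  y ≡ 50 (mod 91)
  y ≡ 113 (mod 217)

29625

Combine the congruences pairwise.
gcd(133, 91) = 7 and 7 | (50 − 99), so the pair is consistent; merging gives y ≡ 232 (mod 1729), where 1729 = lcm(133, 91).
gcd(1729, 217) = 7 and 7 | (113 − 232), so the pair is consistent; merging gives y ≡ 29625 (mod 53599), where 53599 = lcm(1729, 217).
The solution is unique modulo lcm(133, 91, 217) = 53599.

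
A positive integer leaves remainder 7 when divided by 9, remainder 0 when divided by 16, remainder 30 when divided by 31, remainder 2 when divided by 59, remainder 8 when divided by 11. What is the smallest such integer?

1563856

Combine the congruences pairwise.
From x ≡ 7 (mod 9) write x = 7 + 9t. Substituting into x ≡ 0 (mod 16) gives 9t ≡ 9 (mod 16), and since 9⁻¹ ≡ 9 (mod 16), t ≡ 1. Hence x ≡ 7 + 9·1 = 16 (mod 144).
From x ≡ 16 (mod 144) write x = 16 + 144t. Substituting into x ≡ 30 (mod 31) gives 144t ≡ 14 (mod 31), and since 20⁻¹ ≡ 14 (mod 31), t ≡ 10. Hence x ≡ 16 + 144·10 = 1456 (mod 4464).
From x ≡ 1456 (mod 4464) write x = 1456 + 4464t. Substituting into x ≡ 2 (mod 59) gives 4464t ≡ 21 (mod 59), and since 39⁻¹ ≡ 56 (mod 59), t ≡ 55. Hence x ≡ 1456 + 4464·55 = 246976 (mod 263376).
From x ≡ 246976 (mod 263376) write x = 246976 + 263376t. Substituting into x ≡ 8 (mod 11) gives 263376t ≡ 4 (mod 11), and since 3⁻¹ ≡ 4 (mod 11), t ≡ 5. Hence x ≡ 246976 + 263376·5 = 1563856 (mod 2897136).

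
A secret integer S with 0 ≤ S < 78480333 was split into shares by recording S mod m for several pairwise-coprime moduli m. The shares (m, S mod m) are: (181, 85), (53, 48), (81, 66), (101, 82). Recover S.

11083620

From S ≡ 85 (mod 181) write S = 85 + 181t. Substituting into S ≡ 48 (mod 53) gives 181t ≡ 16 (mod 53), and since 22⁻¹ ≡ 41 (mod 53), t ≡ 20. Hence S ≡ 85 + 181·20 = 3705 (mod 9593).
From S ≡ 3705 (mod 9593) write S = 3705 + 9593t. Substituting into S ≡ 66 (mod 81) gives 9593t ≡ 6 (mod 81), and since 35⁻¹ ≡ 44 (mod 81), t ≡ 21. Hence S ≡ 3705 + 9593·21 = 205158 (mod 777033).
From S ≡ 205158 (mod 777033) write S = 205158 + 777033t. Substituting into S ≡ 82 (mod 101) gives 777033t ≡ 55 (mod 101), and since 40⁻¹ ≡ 48 (mod 101), t ≡ 14. Hence S ≡ 205158 + 777033·14 = 11083620 (mod 78480333).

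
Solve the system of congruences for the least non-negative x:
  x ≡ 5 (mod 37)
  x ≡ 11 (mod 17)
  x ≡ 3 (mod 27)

2595

The moduli are pairwise coprime; N = 37·17·27 = 16983.
N/37 = 459; 459 ≡ 15 (mod 37); 15·5 ≡ 1, so inverse 5.
N/17 = 999; 999 ≡ 13 (mod 17); 13·4 ≡ 1, so inverse 4.
N/27 = 629; 629 ≡ 8 (mod 27); 8·17 ≡ 1, so inverse 17.
x ≡ 5·459·5 + 11·999·4 + 3·629·17 = 87510.
87510 mod 16983 = 2595.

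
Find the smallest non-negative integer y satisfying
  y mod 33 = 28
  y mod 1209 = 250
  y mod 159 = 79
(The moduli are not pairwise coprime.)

gcd(33, 1209) = 3 and 3 | (250 − 28), so the pair is consistent; merging gives y ≡ 2668 (mod 13299), where 13299 = lcm(33, 1209).
gcd(13299, 159) = 3 and 3 | (79 − 2668), so the pair is consistent; merging gives y ≡ 680917 (mod 704847), where 704847 = lcm(13299, 159).
The solution is unique modulo lcm(33, 1209, 159) = 704847.

680917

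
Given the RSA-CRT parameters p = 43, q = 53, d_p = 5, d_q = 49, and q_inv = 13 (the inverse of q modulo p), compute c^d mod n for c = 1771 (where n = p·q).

m₁ = c^(d_p) mod p: c ≡ 8 (mod 43), and 8^5 mod 43 = 2.
m₂ = c^(d_q) mod q: c ≡ 22 (mod 53), and 22^49 mod 53 = 21.
h = q_inv·(m₁ − m₂) mod p = 13·(2 − 21) mod 43 = 11.
m = m₂ + h·q = 21 + 11·53 = 604.

604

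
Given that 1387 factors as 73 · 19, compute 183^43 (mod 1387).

Mod 73: 183 ≡ 37; 37^43 ≡ 4 (mod 73).
Mod 19: 183 ≡ 12; by Fermat, exponent reduces to 43 mod 18 = 7; 12^7 ≡ 12 (mod 19).
Combine by CRT: x ≡ 4 (mod 73), x ≡ 12 (mod 19) ⇒ x ≡ 734 (mod 1387).

734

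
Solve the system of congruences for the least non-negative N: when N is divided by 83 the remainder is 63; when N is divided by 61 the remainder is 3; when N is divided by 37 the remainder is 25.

The moduli are pairwise coprime; M = 83·61·37 = 187331.
M/83 = 2257; 2257 ≡ 16 (mod 83); 16·26 ≡ 1, so inverse 26.
M/61 = 3071; 3071 ≡ 21 (mod 61); 21·32 ≡ 1, so inverse 32.
M/37 = 5063; 5063 ≡ 31 (mod 37); 31·6 ≡ 1, so inverse 6.
N ≡ 63·2257·26 + 3·3071·32 + 25·5063·6 = 4751232.
4751232 mod 187331 = 67957.

67957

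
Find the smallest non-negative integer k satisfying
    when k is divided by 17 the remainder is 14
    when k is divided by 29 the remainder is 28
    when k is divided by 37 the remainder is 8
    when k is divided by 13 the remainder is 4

The moduli are pairwise coprime; N = 17·29·37·13 = 237133.
N/17 = 13949; 13949 ≡ 9 (mod 17); 9·2 ≡ 1, so inverse 2.
N/29 = 8177; 8177 ≡ 28 (mod 29); 28·28 ≡ 1, so inverse 28.
N/37 = 6409; 6409 ≡ 8 (mod 37); 8·14 ≡ 1, so inverse 14.
N/13 = 18241; 18241 ≡ 2 (mod 13); 2·7 ≡ 1, so inverse 7.
k ≡ 14·13949·2 + 28·8177·28 + 8·6409·14 + 4·18241·7 = 8029896.
8029896 mod 237133 = 204507.

204507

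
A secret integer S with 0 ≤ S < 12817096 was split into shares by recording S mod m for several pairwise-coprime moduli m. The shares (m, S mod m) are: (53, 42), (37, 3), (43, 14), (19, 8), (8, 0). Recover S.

85584

The moduli are pairwise coprime; N = 53·37·43·19·8 = 12817096.
N/53 = 241832; 241832 ≡ 46 (mod 53); 46·15 ≡ 1, so inverse 15.
N/37 = 346408; 346408 ≡ 14 (mod 37); 14·8 ≡ 1, so inverse 8.
N/43 = 298072; 298072 ≡ 39 (mod 43); 39·32 ≡ 1, so inverse 32.
N/19 = 674584; 674584 ≡ 8 (mod 19); 8·12 ≡ 1, so inverse 12.
N/8 = 1602137; 1602137 ≡ 1 (mod 8), inverse 1.
S ≡ 42·241832·15 + 3·346408·8 + 14·298072·32 + 8·674584·12 + 0·1602137·1 = 358964272.
358964272 mod 12817096 = 85584.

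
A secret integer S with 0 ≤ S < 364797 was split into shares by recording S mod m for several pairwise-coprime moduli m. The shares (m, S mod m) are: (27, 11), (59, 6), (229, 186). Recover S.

The moduli are pairwise coprime; N = 27·59·229 = 364797.
N/27 = 13511; 13511 ≡ 11 (mod 27); 11·5 ≡ 1, so inverse 5.
N/59 = 6183; 6183 ≡ 47 (mod 59); 47·54 ≡ 1, so inverse 54.
N/229 = 1593; 1593 ≡ 219 (mod 229); 219·206 ≡ 1, so inverse 206.
S ≡ 11·13511·5 + 6·6183·54 + 186·1593·206 = 63783785.
63783785 mod 364797 = 309107.

309107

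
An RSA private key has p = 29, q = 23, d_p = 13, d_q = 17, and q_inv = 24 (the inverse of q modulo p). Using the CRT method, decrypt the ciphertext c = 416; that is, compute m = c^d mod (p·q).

m₁ = c^(d_p) mod p: c ≡ 10 (mod 29), and 10^13 mod 29 = 26.
m₂ = c^(d_q) mod q: c ≡ 2 (mod 23), and 2^17 mod 23 = 18.
h = q_inv·(m₁ − m₂) mod p = 24·(26 − 18) mod 29 = 18.
m = m₂ + h·q = 18 + 18·23 = 432.

432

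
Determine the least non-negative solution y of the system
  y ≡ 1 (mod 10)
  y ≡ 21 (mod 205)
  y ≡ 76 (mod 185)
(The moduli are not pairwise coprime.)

2481

gcd(10, 205) = 5 and 5 | (21 − 1), so the pair is consistent; merging gives y ≡ 21 (mod 410), where 410 = lcm(10, 205).
gcd(410, 185) = 5 and 5 | (76 − 21), so the pair is consistent; merging gives y ≡ 2481 (mod 15170), where 15170 = lcm(410, 185).
The solution is unique modulo lcm(10, 205, 185) = 15170.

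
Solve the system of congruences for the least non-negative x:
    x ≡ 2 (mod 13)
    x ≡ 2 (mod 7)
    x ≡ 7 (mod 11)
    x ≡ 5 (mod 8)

The moduli are pairwise coprime; N = 13·7·11·8 = 8008.
N/13 = 616; 616 ≡ 5 (mod 13); 5·8 ≡ 1, so inverse 8.
N/7 = 1144; 1144 ≡ 3 (mod 7); 3·5 ≡ 1, so inverse 5.
N/11 = 728; 728 ≡ 2 (mod 11); 2·6 ≡ 1, so inverse 6.
N/8 = 1001; 1001 ≡ 1 (mod 8), inverse 1.
x ≡ 2·616·8 + 2·1144·5 + 7·728·6 + 5·1001·1 = 56877.
56877 mod 8008 = 821.

821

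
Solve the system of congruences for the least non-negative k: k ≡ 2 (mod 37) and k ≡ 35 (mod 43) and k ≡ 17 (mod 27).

8549

The moduli are pairwise coprime; N = 37·43·27 = 42957.
N/37 = 1161; 1161 ≡ 14 (mod 37); 14·8 ≡ 1, so inverse 8.
N/43 = 999; 999 ≡ 10 (mod 43); 10·13 ≡ 1, so inverse 13.
N/27 = 1591; 1591 ≡ 25 (mod 27); 25·13 ≡ 1, so inverse 13.
k ≡ 2·1161·8 + 35·999·13 + 17·1591·13 = 824732.
824732 mod 42957 = 8549.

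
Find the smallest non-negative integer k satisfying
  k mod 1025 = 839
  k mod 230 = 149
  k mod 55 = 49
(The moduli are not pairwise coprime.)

283739

gcd(1025, 230) = 5 and 5 | (149 − 839), so the pair is consistent; merging gives k ≡ 839 (mod 47150), where 47150 = lcm(1025, 230).
gcd(47150, 55) = 5 and 5 | (49 − 839), so the pair is consistent; merging gives k ≡ 283739 (mod 518650), where 518650 = lcm(47150, 55).
The solution is unique modulo lcm(1025, 230, 55) = 518650.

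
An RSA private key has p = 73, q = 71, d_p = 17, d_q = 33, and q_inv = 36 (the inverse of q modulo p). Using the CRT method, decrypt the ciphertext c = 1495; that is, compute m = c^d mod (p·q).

3164

m₁ = c^(d_p) mod p: c ≡ 35 (mod 73), and 35^17 mod 73 = 25.
m₂ = c^(d_q) mod q: c ≡ 4 (mod 71), and 4^33 mod 71 = 40.
h = q_inv·(m₁ − m₂) mod p = 36·(25 − 40) mod 73 = 44.
m = m₂ + h·q = 40 + 44·71 = 3164.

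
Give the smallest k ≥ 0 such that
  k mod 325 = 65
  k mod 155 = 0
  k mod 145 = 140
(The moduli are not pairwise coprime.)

253890

gcd(325, 155) = 5 and 5 | (0 − 65), so the pair is consistent; merging gives k ≡ 2015 (mod 10075), where 10075 = lcm(325, 155).
gcd(10075, 145) = 5 and 5 | (140 − 2015), so the pair is consistent; merging gives k ≡ 253890 (mod 292175), where 292175 = lcm(10075, 145).
The solution is unique modulo lcm(325, 155, 145) = 292175.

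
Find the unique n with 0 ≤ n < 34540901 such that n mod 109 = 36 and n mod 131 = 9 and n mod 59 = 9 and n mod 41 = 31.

33930319

From n ≡ 36 (mod 109) write n = 36 + 109t. Substituting into n ≡ 9 (mod 131) gives 109t ≡ 104 (mod 131), and since 109⁻¹ ≡ 125 (mod 131), t ≡ 31. Hence n ≡ 36 + 109·31 = 3415 (mod 14279).
From n ≡ 3415 (mod 14279) write n = 3415 + 14279t. Substituting into n ≡ 9 (mod 59) gives 14279t ≡ 16 (mod 59), and since 1⁻¹ ≡ 1 (mod 59), t ≡ 16. Hence n ≡ 3415 + 14279·16 = 231879 (mod 842461).
From n ≡ 231879 (mod 842461) write n = 231879 + 842461t. Substituting into n ≡ 31 (mod 41) gives 842461t ≡ 7 (mod 41), and since 34⁻¹ ≡ 35 (mod 41), t ≡ 40. Hence n ≡ 231879 + 842461·40 = 33930319 (mod 34540901).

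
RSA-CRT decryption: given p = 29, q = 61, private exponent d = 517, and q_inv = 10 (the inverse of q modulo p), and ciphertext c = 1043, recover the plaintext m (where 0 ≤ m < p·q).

115

d_p = d mod (p−1) = 517 mod 28 = 13; d_q = d mod (q−1) = 37.
m₁ = c^(d_p) mod p: c ≡ 28 (mod 29), and 28^13 mod 29 = 28.
m₂ = c^(d_q) mod q: c ≡ 6 (mod 61), and 6^37 mod 61 = 54.
h = q_inv·(m₁ − m₂) mod p = 10·(28 − 54) mod 29 = 1.
m = m₂ + h·q = 54 + 1·61 = 115.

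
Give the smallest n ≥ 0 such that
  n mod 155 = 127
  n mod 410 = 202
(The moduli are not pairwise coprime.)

Combine the congruences pairwise.
gcd(155, 410) = 5 and 5 | (202 − 127), so the pair is consistent; merging gives n ≡ 3072 (mod 12710), where 12710 = lcm(155, 410).
The solution is unique modulo lcm(155, 410) = 12710.

3072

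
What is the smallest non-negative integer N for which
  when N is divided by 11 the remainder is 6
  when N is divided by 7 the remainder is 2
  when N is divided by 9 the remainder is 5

Combine the congruences pairwise.
From N ≡ 6 (mod 11) write N = 6 + 11t. Substituting into N ≡ 2 (mod 7) gives 11t ≡ 3 (mod 7), and since 4⁻¹ ≡ 2 (mod 7), t ≡ 6. Hence N ≡ 6 + 11·6 = 72 (mod 77).
From N ≡ 72 (mod 77) write N = 72 + 77t. Substituting into N ≡ 5 (mod 9) gives 77t ≡ 5 (mod 9), and since 5⁻¹ ≡ 2 (mod 9), t ≡ 1. Hence N ≡ 72 + 77·1 = 149 (mod 693).

149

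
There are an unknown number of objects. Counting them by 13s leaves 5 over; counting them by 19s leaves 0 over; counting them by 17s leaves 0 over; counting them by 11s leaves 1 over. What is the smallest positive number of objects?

From N ≡ 5 (mod 13) write N = 5 + 13t. Substituting into N ≡ 0 (mod 19) gives 13t ≡ 14 (mod 19), and since 13⁻¹ ≡ 3 (mod 19), t ≡ 4. Hence N ≡ 5 + 13·4 = 57 (mod 247).
From N ≡ 57 (mod 247) write N = 57 + 247t. Substituting into N ≡ 0 (mod 17) gives 247t ≡ 11 (mod 17), and since 9⁻¹ ≡ 2 (mod 17), t ≡ 5. Hence N ≡ 57 + 247·5 = 1292 (mod 4199).
From N ≡ 1292 (mod 4199) write N = 1292 + 4199t. Substituting into N ≡ 1 (mod 11) gives 4199t ≡ 7 (mod 11), and since 8⁻¹ ≡ 7 (mod 11), t ≡ 5. Hence N ≡ 1292 + 4199·5 = 22287 (mod 46189).

22287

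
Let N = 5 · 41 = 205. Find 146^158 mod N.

Mod 5: 146 ≡ 1; by Fermat, exponent reduces to 158 mod 4 = 2; 1^2 ≡ 1 (mod 5).
Mod 41: 146 ≡ 23; by Fermat, exponent reduces to 158 mod 40 = 38; 23^38 ≡ 10 (mod 41).
Combine by CRT: x ≡ 1 (mod 5), x ≡ 10 (mod 41) ⇒ x ≡ 51 (mod 205).

51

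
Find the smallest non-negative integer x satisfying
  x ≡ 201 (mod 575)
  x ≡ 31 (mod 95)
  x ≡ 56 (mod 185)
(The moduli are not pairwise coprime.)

363026

gcd(575, 95) = 5 and 5 | (31 − 201), so the pair is consistent; merging gives x ≡ 2501 (mod 10925), where 10925 = lcm(575, 95).
gcd(10925, 185) = 5 and 5 | (56 − 2501), so the pair is consistent; merging gives x ≡ 363026 (mod 404225), where 404225 = lcm(10925, 185).
The solution is unique modulo lcm(575, 95, 185) = 404225.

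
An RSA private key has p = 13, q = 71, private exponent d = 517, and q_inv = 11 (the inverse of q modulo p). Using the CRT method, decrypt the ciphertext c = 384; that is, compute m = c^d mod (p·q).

d_p = d mod (p−1) = 517 mod 12 = 1; d_q = d mod (q−1) = 27.
m₁ = c^(d_p) mod p: c ≡ 7 (mod 13), and 7^1 mod 13 = 7.
m₂ = c^(d_q) mod q: c ≡ 29 (mod 71), and 29^27 mod 71 = 19.
h = q_inv·(m₁ − m₂) mod p = 11·(7 − 19) mod 13 = 11.
m = m₂ + h·q = 19 + 11·71 = 800.

800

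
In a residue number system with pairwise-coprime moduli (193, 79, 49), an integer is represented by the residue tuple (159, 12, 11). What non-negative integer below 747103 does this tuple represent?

346980

Combine the congruences pairwise.
From x ≡ 159 (mod 193) write x = 159 + 193t. Substituting into x ≡ 12 (mod 79) gives 193t ≡ 11 (mod 79), and since 35⁻¹ ≡ 70 (mod 79), t ≡ 59. Hence x ≡ 159 + 193·59 = 11546 (mod 15247).
From x ≡ 11546 (mod 15247) write x = 11546 + 15247t. Substituting into x ≡ 11 (mod 49) gives 15247t ≡ 29 (mod 49), and since 8⁻¹ ≡ 43 (mod 49), t ≡ 22. Hence x ≡ 11546 + 15247·22 = 346980 (mod 747103).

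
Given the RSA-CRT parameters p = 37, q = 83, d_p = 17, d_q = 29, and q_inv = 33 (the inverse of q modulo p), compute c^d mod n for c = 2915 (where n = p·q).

2419

m₁ = c^(d_p) mod p: c ≡ 29 (mod 37), and 29^17 mod 37 = 14.
m₂ = c^(d_q) mod q: c ≡ 10 (mod 83), and 10^29 mod 83 = 12.
h = q_inv·(m₁ − m₂) mod p = 33·(14 − 12) mod 37 = 29.
m = m₂ + h·q = 12 + 29·83 = 2419.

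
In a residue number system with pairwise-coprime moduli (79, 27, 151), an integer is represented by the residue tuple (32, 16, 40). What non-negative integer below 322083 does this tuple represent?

The moduli are pairwise coprime; N = 79·27·151 = 322083.
N/79 = 4077; 4077 ≡ 48 (mod 79); 48·28 ≡ 1, so inverse 28.
N/27 = 11929; 11929 ≡ 22 (mod 27); 22·16 ≡ 1, so inverse 16.
N/151 = 2133; 2133 ≡ 19 (mod 151); 19·8 ≡ 1, so inverse 8.
x ≡ 32·4077·28 + 16·11929·16 + 40·2133·8 = 7389376.
7389376 mod 322083 = 303550.

303550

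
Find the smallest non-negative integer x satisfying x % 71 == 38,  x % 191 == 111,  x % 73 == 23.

From x ≡ 38 (mod 71) write x = 38 + 71t. Substituting into x ≡ 111 (mod 191) gives 71t ≡ 73 (mod 191), and since 71⁻¹ ≡ 113 (mod 191), t ≡ 36. Hence x ≡ 38 + 71·36 = 2594 (mod 13561).
From x ≡ 2594 (mod 13561) write x = 2594 + 13561t. Substituting into x ≡ 23 (mod 73) gives 13561t ≡ 57 (mod 73), and since 56⁻¹ ≡ 30 (mod 73), t ≡ 31. Hence x ≡ 2594 + 13561·31 = 422985 (mod 989953).

422985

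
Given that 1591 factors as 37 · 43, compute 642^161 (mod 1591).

165

Mod 37: 642 ≡ 13; by Fermat, exponent reduces to 161 mod 36 = 17; 13^17 ≡ 17 (mod 37).
Mod 43: 642 ≡ 40; by Fermat, exponent reduces to 161 mod 42 = 35; 40^35 ≡ 36 (mod 43).
Combine by CRT: x ≡ 17 (mod 37), x ≡ 36 (mod 43) ⇒ x ≡ 165 (mod 1591).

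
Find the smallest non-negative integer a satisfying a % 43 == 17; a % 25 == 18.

318

Combine the congruences pairwise.
From a ≡ 17 (mod 43) write a = 17 + 43t. Substituting into a ≡ 18 (mod 25) gives 43t ≡ 1 (mod 25), and since 18⁻¹ ≡ 7 (mod 25), t ≡ 7. Hence a ≡ 17 + 43·7 = 318 (mod 1075).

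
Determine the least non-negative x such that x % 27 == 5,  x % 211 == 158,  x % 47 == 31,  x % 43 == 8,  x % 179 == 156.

From x ≡ 5 (mod 27) write x = 5 + 27t. Substituting into x ≡ 158 (mod 211) gives 27t ≡ 153 (mod 211), and since 27⁻¹ ≡ 86 (mod 211), t ≡ 76. Hence x ≡ 5 + 27·76 = 2057 (mod 5697).
From x ≡ 2057 (mod 5697) write x = 2057 + 5697t. Substituting into x ≡ 31 (mod 47) gives 5697t ≡ 42 (mod 47), and since 10⁻¹ ≡ 33 (mod 47), t ≡ 23. Hence x ≡ 2057 + 5697·23 = 133088 (mod 267759).
From x ≡ 133088 (mod 267759) write x = 133088 + 267759t. Substituting into x ≡ 8 (mod 43) gives 267759t ≡ 5 (mod 43), and since 41⁻¹ ≡ 21 (mod 43), t ≡ 19. Hence x ≡ 133088 + 267759·19 = 5220509 (mod 11513637).
From x ≡ 5220509 (mod 11513637) write x = 5220509 + 11513637t. Substituting into x ≡ 156 (mod 179) gives 11513637t ≡ 3 (mod 179), and since 178⁻¹ ≡ 178 (mod 179), t ≡ 176. Hence x ≡ 5220509 + 11513637·176 = 2031620621 (mod 2060941023).

2031620621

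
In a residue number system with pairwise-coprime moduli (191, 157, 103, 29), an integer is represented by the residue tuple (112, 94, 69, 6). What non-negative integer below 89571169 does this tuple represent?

46506320

The moduli are pairwise coprime; N = 191·157·103·29 = 89571169.
N/191 = 468959; 468959 ≡ 54 (mod 191); 54·46 ≡ 1, so inverse 46.
N/157 = 570517; 570517 ≡ 136 (mod 157); 136·142 ≡ 1, so inverse 142.
N/103 = 869623; 869623 ≡ 97 (mod 103); 97·17 ≡ 1, so inverse 17.
N/29 = 3088661; 3088661 ≡ 16 (mod 29); 16·20 ≡ 1, so inverse 20.
x ≡ 112·468959·46 + 94·570517·142 + 69·869623·17 + 6·3088661·20 = 11422044783.
11422044783 mod 89571169 = 46506320.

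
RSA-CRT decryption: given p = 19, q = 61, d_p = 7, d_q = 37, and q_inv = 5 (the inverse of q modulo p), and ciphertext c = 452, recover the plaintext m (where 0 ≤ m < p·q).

m₁ = c^(d_p) mod p: c ≡ 15 (mod 19), and 15^7 mod 19 = 13.
m₂ = c^(d_q) mod q: c ≡ 25 (mod 61), and 25^37 mod 61 = 12.
h = q_inv·(m₁ − m₂) mod p = 5·(13 − 12) mod 19 = 5.
m = m₂ + h·q = 12 + 5·61 = 317.

317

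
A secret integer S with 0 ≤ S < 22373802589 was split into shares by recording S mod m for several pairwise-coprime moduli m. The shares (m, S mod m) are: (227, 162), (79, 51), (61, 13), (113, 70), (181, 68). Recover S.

The moduli are pairwise coprime; N = 227·79·61·113·181 = 22373802589.
N/227 = 98563007; 98563007 ≡ 61 (mod 227); 61·67 ≡ 1, so inverse 67.
N/79 = 283212691; 283212691 ≡ 61 (mod 79); 61·57 ≡ 1, so inverse 57.
N/61 = 366783649; 366783649 ≡ 43 (mod 61); 43·44 ≡ 1, so inverse 44.
N/113 = 197998253; 197998253 ≡ 105 (mod 113); 105·14 ≡ 1, so inverse 14.
N/181 = 123612169; 123612169 ≡ 29 (mod 181); 29·25 ≡ 1, so inverse 25.
S ≡ 162·98563007·67 + 51·283212691·57 + 13·366783649·44 + 70·197998253·14 + 68·123612169·25 = 2507081393183.
2507081393183 mod 22373802589 = 1215503215.

1215503215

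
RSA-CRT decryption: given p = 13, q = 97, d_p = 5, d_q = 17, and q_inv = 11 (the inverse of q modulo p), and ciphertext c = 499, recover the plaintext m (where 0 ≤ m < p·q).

m₁ = c^(d_p) mod p: c ≡ 5 (mod 13), and 5^5 mod 13 = 5.
m₂ = c^(d_q) mod q: c ≡ 14 (mod 97), and 14^17 mod 97 = 92.
h = q_inv·(m₁ − m₂) mod p = 11·(5 − 92) mod 13 = 5.
m = m₂ + h·q = 92 + 5·97 = 577.

577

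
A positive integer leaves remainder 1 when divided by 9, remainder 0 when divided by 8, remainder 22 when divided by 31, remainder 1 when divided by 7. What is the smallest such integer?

9136

The moduli are pairwise coprime; N = 9·8·31·7 = 15624.
N/9 = 1736; 1736 ≡ 8 (mod 9); 8·8 ≡ 1, so inverse 8.
N/8 = 1953; 1953 ≡ 1 (mod 8), inverse 1.
N/31 = 504; 504 ≡ 8 (mod 31); 8·4 ≡ 1, so inverse 4.
N/7 = 2232; 2232 ≡ 6 (mod 7); 6·6 ≡ 1, so inverse 6.
t ≡ 1·1736·8 + 0·1953·1 + 22·504·4 + 1·2232·6 = 71632.
71632 mod 15624 = 9136.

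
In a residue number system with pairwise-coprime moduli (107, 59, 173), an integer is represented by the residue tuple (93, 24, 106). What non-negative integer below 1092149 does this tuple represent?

The moduli are pairwise coprime; N = 107·59·173 = 1092149.
N/107 = 10207; 10207 ≡ 42 (mod 107); 42·79 ≡ 1, so inverse 79.
N/59 = 18511; 18511 ≡ 44 (mod 59); 44·55 ≡ 1, so inverse 55.
N/173 = 6313; 6313 ≡ 85 (mod 173); 85·57 ≡ 1, so inverse 57.
x ≡ 93·10207·79 + 24·18511·55 + 106·6313·57 = 137568495.
137568495 mod 1092149 = 1049870.

1049870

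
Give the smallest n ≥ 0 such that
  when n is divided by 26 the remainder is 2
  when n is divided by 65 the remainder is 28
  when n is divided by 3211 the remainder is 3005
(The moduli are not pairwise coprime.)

Combine the congruences pairwise.
gcd(26, 65) = 13 and 13 | (28 − 2), so the pair is consistent; merging gives n ≡ 28 (mod 130), where 130 = lcm(26, 65).
gcd(130, 3211) = 13 and 13 | (3005 − 28), so the pair is consistent; merging gives n ≡ 12638 (mod 32110), where 32110 = lcm(130, 3211).
The solution is unique modulo lcm(26, 65, 3211) = 32110.

12638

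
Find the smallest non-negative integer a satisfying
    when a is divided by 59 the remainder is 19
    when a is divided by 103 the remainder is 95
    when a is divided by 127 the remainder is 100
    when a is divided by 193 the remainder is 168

The moduli are pairwise coprime; N = 59·103·127·193 = 148953347.
N/59 = 2524633; 2524633 ≡ 23 (mod 59); 23·18 ≡ 1, so inverse 18.
N/103 = 1446149; 1446149 ≡ 29 (mod 103); 29·32 ≡ 1, so inverse 32.
N/127 = 1172861; 1172861 ≡ 16 (mod 127); 16·8 ≡ 1, so inverse 8.
N/193 = 771779; 771779 ≡ 165 (mod 193); 165·62 ≡ 1, so inverse 62.
a ≡ 19·2524633·18 + 95·1446149·32 + 100·1172861·8 + 168·771779·62 = 14236856310.
14236856310 mod 148953347 = 86288345.

86288345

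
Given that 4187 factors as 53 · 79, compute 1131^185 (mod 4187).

952

Mod 53: 1131 ≡ 18; by Fermat, exponent reduces to 185 mod 52 = 29; 18^29 ≡ 51 (mod 53).
Mod 79: 1131 ≡ 25; by Fermat, exponent reduces to 185 mod 78 = 29; 25^29 ≡ 4 (mod 79).
Combine by CRT: x ≡ 51 (mod 53), x ≡ 4 (mod 79) ⇒ x ≡ 952 (mod 4187).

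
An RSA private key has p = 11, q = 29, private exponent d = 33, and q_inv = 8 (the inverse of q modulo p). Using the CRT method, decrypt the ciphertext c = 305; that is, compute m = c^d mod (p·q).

d_p = d mod (p−1) = 33 mod 10 = 3; d_q = d mod (q−1) = 5.
m₁ = c^(d_p) mod p: c ≡ 8 (mod 11), and 8^3 mod 11 = 6.
m₂ = c^(d_q) mod q: c ≡ 15 (mod 29), and 15^5 mod 29 = 10.
h = q_inv·(m₁ − m₂) mod p = 8·(6 − 10) mod 11 = 1.
m = m₂ + h·q = 10 + 1·29 = 39.

39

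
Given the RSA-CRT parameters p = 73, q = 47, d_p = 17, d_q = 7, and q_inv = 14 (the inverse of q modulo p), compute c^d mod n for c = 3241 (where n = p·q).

m₁ = c^(d_p) mod p: c ≡ 29 (mod 73), and 29^17 mod 73 = 62.
m₂ = c^(d_q) mod q: c ≡ 45 (mod 47), and 45^7 mod 47 = 13.
h = q_inv·(m₁ − m₂) mod p = 14·(62 − 13) mod 73 = 29.
m = m₂ + h·q = 13 + 29·47 = 1376.

1376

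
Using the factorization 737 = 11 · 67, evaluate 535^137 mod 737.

Mod 11: 535 ≡ 7; by Fermat, exponent reduces to 137 mod 10 = 7; 7^7 ≡ 6 (mod 11).
Mod 67: 535 ≡ 66; by Fermat, exponent reduces to 137 mod 66 = 5; 66^5 ≡ 66 (mod 67).
Combine by CRT: x ≡ 6 (mod 11), x ≡ 66 (mod 67) ⇒ x ≡ 468 (mod 737).

468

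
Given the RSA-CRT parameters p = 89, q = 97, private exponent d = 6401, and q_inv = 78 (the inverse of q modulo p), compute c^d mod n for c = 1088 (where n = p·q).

d_p = d mod (p−1) = 6401 mod 88 = 65; d_q = d mod (q−1) = 65.
m₁ = c^(d_p) mod p: c ≡ 20 (mod 89), and 20^65 mod 89 = 40.
m₂ = c^(d_q) mod q: c ≡ 21 (mod 97), and 21^65 mod 97 = 56.
h = q_inv·(m₁ − m₂) mod p = 78·(40 − 56) mod 89 = 87.
m = m₂ + h·q = 56 + 87·97 = 8495.

8495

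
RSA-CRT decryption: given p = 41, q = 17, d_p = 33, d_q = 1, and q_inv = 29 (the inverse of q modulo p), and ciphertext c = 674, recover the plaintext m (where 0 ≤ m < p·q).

215

m₁ = c^(d_p) mod p: c ≡ 18 (mod 41), and 18^33 mod 41 = 10.
m₂ = c^(d_q) mod q: c ≡ 11 (mod 17), and 11^1 mod 17 = 11.
h = q_inv·(m₁ − m₂) mod p = 29·(10 − 11) mod 41 = 12.
m = m₂ + h·q = 11 + 12·17 = 215.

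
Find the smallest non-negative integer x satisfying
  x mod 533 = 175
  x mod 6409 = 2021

Combine the congruences pairwise.
gcd(533, 6409) = 13 and 13 | (2021 − 175), so the pair is consistent; merging gives x ≡ 143019 (mod 262769), where 262769 = lcm(533, 6409).
The solution is unique modulo lcm(533, 6409) = 262769.

143019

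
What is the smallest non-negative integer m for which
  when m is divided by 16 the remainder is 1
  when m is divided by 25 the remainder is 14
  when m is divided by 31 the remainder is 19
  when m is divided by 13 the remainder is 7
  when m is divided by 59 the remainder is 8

2528689

The moduli are pairwise coprime; N = 16·25·31·13·59 = 9510800.
N/16 = 594425; 594425 ≡ 9 (mod 16); 9·9 ≡ 1, so inverse 9.
N/25 = 380432; 380432 ≡ 7 (mod 25); 7·18 ≡ 1, so inverse 18.
N/31 = 306800; 306800 ≡ 24 (mod 31); 24·22 ≡ 1, so inverse 22.
N/13 = 731600; 731600 ≡ 12 (mod 13); 12·12 ≡ 1, so inverse 12.
N/59 = 161200; 161200 ≡ 12 (mod 59); 12·5 ≡ 1, so inverse 5.
m ≡ 1·594425·9 + 14·380432·18 + 19·306800·22 + 7·731600·12 + 8·161200·5 = 297363489.
297363489 mod 9510800 = 2528689.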